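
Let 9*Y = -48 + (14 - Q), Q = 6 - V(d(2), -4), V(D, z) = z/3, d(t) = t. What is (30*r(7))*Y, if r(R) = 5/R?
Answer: -6200/63 ≈ -98.413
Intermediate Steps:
V(D, z) = z/3 (V(D, z) = z*(⅓) = z/3)
Q = 22/3 (Q = 6 - (-4)/3 = 6 - 1*(-4/3) = 6 + 4/3 = 22/3 ≈ 7.3333)
Y = -124/27 (Y = (-48 + (14 - 1*22/3))/9 = (-48 + (14 - 22/3))/9 = (-48 + 20/3)/9 = (⅑)*(-124/3) = -124/27 ≈ -4.5926)
(30*r(7))*Y = (30*(5/7))*(-124/27) = (150/7)*(-124/27) = -6200/63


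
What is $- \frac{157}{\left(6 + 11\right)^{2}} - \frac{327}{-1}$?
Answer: $\frac{94346}{289} \approx 326.46$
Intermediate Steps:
$- \frac{157}{\left(6 + 11\right)^{2}} - \frac{327}{-1} = - \frac{157}{17^{2}} - -327 = - \frac{157}{289} + 327 = \frac{94346}{289}$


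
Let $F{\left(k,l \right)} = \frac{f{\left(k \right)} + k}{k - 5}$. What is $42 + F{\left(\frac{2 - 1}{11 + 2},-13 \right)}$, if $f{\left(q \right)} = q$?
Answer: $\frac{1343}{32} \approx 41.969$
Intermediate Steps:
$F{\left(k,l \right)} = \frac{2 k}{-5 + k}$ ($F{\left(k,l \right)} = \frac{k + k}{k - 5} = \frac{2 k}{-5 + k}$)
$42 + F{\left(\frac{2 - 1}{11 + 2},-13 \right)} = 42 + \frac{2 \frac{2 - 1}{11 + 2}}{-5 + \frac{2 - 1}{11 + 2}} = 42 + \frac{2 \cdot 1 \cdot \frac{1}{13}}{-5 + 1 \cdot \frac{1}{13}} = 42 + 2 \cdot \frac{1}{13} \frac{1}{-5 + \frac{1}{13}} = 42 + 2 \cdot \frac{1}{13} \frac{1}{- \frac{64}{13}} = 42 + 2 \cdot \frac{1}{13} \left(- \frac{13}{64}\right) = 42 - \frac{1}{32} = \frac{1343}{32}$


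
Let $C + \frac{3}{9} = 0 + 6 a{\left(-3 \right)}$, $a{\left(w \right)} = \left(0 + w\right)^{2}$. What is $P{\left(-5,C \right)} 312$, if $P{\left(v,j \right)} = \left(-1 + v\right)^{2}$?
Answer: $11232$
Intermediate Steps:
$a{\left(w \right)} = w^{2}$
$C = \frac{161}{3}$ ($C = - \frac{1}{3} + \left(0 + 6 \left(-3\right)^{2}\right) = - \frac{1}{3} + \left(0 + 6 \cdot 9\right) = - \frac{1}{3} + \left(0 + 54\right) = - \frac{1}{3} + 54 = \frac{161}{3} \approx 53.667$)
$P{\left(-5,C \right)} 312 = \left(-1 - 5\right)^{2} \cdot 312 = \left(-6\right)^{2} \cdot 312 = 36 \cdot 312 = 11232$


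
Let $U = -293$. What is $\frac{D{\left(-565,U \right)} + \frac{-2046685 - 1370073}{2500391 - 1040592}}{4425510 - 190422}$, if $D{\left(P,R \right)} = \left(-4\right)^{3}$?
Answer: $- \frac{16140649}{1030396204552} \approx -1.5664 \cdot 10^{-5}$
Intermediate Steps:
$D{\left(P,R \right)} = -64$
$\frac{D{\left(-565,U \right)} + \frac{-2046685 - 1370073}{2500391 - 1040592}}{4425510 - 190422} = \frac{-64 + \frac{-2046685 - 1370073}{2500391 - 1040592}}{4425510 - 190422} = \frac{-64 - \frac{3416758}{1459799}}{4235088} = \left(-64 - \frac{3416758}{1459799}\right) \frac{1}{4235088} = \left(- \frac{96843894}{1459799}\right) \frac{1}{4235088} = - \frac{16140649}{1030396204552}$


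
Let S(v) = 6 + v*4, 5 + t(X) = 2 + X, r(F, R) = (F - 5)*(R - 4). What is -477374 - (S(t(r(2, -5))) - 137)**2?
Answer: -478599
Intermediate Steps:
r(F, R) = (-5 + F)*(-4 + R)
t(X) = -3 + X (t(X) = -5 + (2 + X) = -3 + X)
S(v) = 6 + 4*v
-477374 - (S(t(r(2, -5))) - 137)**2 = -477374 - ((6 + 4*(-3 + (20 - 5*(-5) - 4*2 + 2*(-5)))) - 137)**2 = -477374 - ((6 + 4*(-3 + (20 + 25 - 8 - 10))) - 137)**2 = -477374 - ((6 + 4*(-3 + 27)) - 137)**2 = -477374 - ((6 + 4*24) - 137)**2 = -477374 - ((6 + 96) - 137)**2 = -477374 - (102 - 137)**2 = -477374 - 1*(-35)**2 = -477374 - 1*1225 = -477374 - 1225 = -478599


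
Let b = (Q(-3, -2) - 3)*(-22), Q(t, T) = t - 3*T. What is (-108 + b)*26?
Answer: -2808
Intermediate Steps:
b = 0 (b = ((-3 - 3*(-2)) - 3)*(-22) = ((-3 + 6) - 3)*(-22) = (3 - 3)*(-22) = 0*(-22) = 0)
(-108 + b)*26 = (-108 + 0)*26 = -108*26 = -2808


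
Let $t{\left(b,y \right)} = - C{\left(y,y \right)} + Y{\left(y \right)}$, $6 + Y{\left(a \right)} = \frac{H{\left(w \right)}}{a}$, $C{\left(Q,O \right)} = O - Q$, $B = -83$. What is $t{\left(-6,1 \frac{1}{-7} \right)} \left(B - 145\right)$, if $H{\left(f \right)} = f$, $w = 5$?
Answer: $9348$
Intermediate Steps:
$Y{\left(a \right)} = -6 + \frac{5}{a}$
$t{\left(b,y \right)} = -6 + \frac{5}{y}$ ($t{\left(b,y \right)} = - (y - y) - \left(6 - \frac{5}{y}\right) = \left(-1\right) 0 - \left(6 - \frac{5}{y}\right) = 0 - \left(6 - \frac{5}{y}\right) = -6 + \frac{5}{y}$)
$t{\left(-6,1 \frac{1}{-7} \right)} \left(B - 145\right) = \left(-6 + \frac{5}{1 \frac{1}{-7}}\right) \left(-83 - 145\right) = \left(-6 + \frac{5}{1 \left(- \frac{1}{7}\right)}\right) \left(-228\right) = \left(-6 + \frac{5}{- \frac{1}{7}}\right) \left(-228\right) = \left(-6 + 5 \left(-7\right)\right) \left(-228\right) = \left(-6 - 35\right) \left(-228\right) = \left(-41\right) \left(-228\right) = 9348$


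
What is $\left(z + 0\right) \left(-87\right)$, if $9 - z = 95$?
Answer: $7482$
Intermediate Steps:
$z = -86$ ($z = 9 - 95 = -86$)
$\left(z + 0\right) \left(-87\right) = \left(-86 + 0\right) \left(-87\right) = \left(-86\right) \left(-87\right) = 7482$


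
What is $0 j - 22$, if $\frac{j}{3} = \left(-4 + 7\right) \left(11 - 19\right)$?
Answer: $-22$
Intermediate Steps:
$j = -72$ ($j = 3 \left(-4 + 7\right) \left(11 - 19\right) = 3 \cdot 3 \left(-8\right) = 3 \left(-24\right) = -72$)
$0 j - 22 = 0 \left(-72\right) - 22 = 0 - 22 = -22$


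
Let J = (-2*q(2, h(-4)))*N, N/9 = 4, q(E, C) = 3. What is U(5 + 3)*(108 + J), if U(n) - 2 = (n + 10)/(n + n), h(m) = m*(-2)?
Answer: -675/2 ≈ -337.50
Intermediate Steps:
h(m) = -2*m
N = 36 (N = 9*4 = 36)
U(n) = 2 + (10 + n)/(2*n) (U(n) = 2 + (n + 10)/(n + n) = 2 + (10 + n)/((2*n)) = 2 + (10 + n)*(1/(2*n)) = 2 + (10 + n)/(2*n))
J = -216 (J = -2*3*36 = -6*36 = -216)
U(5 + 3)*(108 + J) = (5/2 + 5/(5 + 3))*(108 - 216) = (5/2 + 5/8)*(-108) = (25/8)*(-108) = -675/2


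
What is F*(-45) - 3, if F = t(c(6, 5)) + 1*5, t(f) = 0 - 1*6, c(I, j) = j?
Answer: 42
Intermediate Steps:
t(f) = -6 (t(f) = 0 - 6 = -6)
F = -1 (F = -6 + 1*5 = -6 + 5 = -1)
F*(-45) - 3 = -1*(-45) - 3 = 45 - 3 = 42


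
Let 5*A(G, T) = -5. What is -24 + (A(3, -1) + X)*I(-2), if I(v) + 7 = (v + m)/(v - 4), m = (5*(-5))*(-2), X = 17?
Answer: -264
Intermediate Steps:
m = 50 (m = -25*(-2) = 50)
A(G, T) = -1 (A(G, T) = (⅕)*(-5) = -1)
I(v) = -7 + (50 + v)/(-4 + v) (I(v) = -7 + (v + 50)/(v - 4) = -7 + (50 + v)/(-4 + v))
-24 + (A(3, -1) + X)*I(-2) = -24 + (-1 + 17)*(6*(13 - 1*(-2))/(-4 - 2)) = -24 + 16*(6*(13 + 2)/(-6)) = -24 + 16*(6*(-⅙)*15) = -24 + 16*(-15) = -24 - 240 = -264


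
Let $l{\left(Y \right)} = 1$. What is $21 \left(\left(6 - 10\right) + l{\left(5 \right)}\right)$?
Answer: $-63$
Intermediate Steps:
$21 \left(\left(6 - 10\right) + l{\left(5 \right)}\right) = 21 \left(\left(6 - 10\right) + 1\right) = 21 \left(-4 + 1\right) = 21 \left(-3\right) = -63$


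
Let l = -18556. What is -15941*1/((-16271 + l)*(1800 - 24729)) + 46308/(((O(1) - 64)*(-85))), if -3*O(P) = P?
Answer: 343459009769/40557847005 ≈ 8.4684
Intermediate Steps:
O(P) = -P/3
-15941*1/((-16271 + l)*(1800 - 24729)) + 46308/(((O(1) - 64)*(-85))) = -15941*1/((-16271 - 18556)*(1800 - 24729)) + 46308/(((-⅓*1 - 64)*(-85))) = -15941/((-22929*(-34827))) + 46308/(((-⅓ - 64)*(-85))) = -15941/798548283 + 46308/((-193/3*(-85))) = -15941*1/798548283 + 46308/(16405/3) = -839/42028857 + 46308*(3/16405) = -839/42028857 + 8172/965 = 343459009769/40557847005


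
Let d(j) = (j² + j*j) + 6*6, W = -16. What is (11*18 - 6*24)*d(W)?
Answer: 29592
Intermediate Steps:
d(j) = 36 + 2*j² (d(j) = (j² + j²) + 36 = 2*j² + 36 = 36 + 2*j²)
(11*18 - 6*24)*d(W) = (11*18 - 6*24)*(36 + 2*(-16)²) = (198 - 144)*(36 + 2*256) = 54*(36 + 512) = 54*548 = 29592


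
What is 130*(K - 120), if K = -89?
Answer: -27170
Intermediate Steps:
130*(K - 120) = 130*(-89 - 120) = 130*(-209) = -27170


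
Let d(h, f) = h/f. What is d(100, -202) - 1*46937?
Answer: -4740687/101 ≈ -46938.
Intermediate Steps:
d(100, -202) - 1*46937 = 100/(-202) - 1*46937 = 100*(-1/202) - 46937 = -50/101 - 46937 = -4740687/101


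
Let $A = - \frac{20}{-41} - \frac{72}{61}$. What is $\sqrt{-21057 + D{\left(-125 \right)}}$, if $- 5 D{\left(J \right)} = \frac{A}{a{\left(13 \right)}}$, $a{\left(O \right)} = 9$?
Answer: $\frac{i \sqrt{29635078454165}}{37515} \approx 145.11 i$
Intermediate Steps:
$A = - \frac{1732}{2501}$ ($A = \left(-20\right) \left(- \frac{1}{41}\right) - \frac{72}{61} = \frac{20}{41} - \frac{72}{61} = - \frac{1732}{2501} \approx -0.69252$)
$D{\left(J \right)} = \frac{1732}{112545}$ ($D{\left(J \right)} = - \frac{\left(- \frac{1732}{2501}\right) \frac{1}{9}}{5} = \left(- \frac{1}{5}\right) \left(- \frac{1732}{22509}\right) = \frac{1732}{112545}$)
$\sqrt{-21057 + D{\left(-125 \right)}} = \sqrt{-21057 + \frac{1732}{112545}} = \sqrt{- \frac{2369858333}{112545}} = \frac{i \sqrt{29635078454165}}{37515}$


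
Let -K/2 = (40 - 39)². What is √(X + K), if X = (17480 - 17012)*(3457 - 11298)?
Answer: I*√3669590 ≈ 1915.6*I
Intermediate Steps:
X = -3669588 (X = 468*(-7841) = -3669588)
K = -2 (K = -2*(40 - 39)² = -2*1² = -2*1 = -2)
√(X + K) = √(-3669588 - 2) = √(-3669590) = I*√3669590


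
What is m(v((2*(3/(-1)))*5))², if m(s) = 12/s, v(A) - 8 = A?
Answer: 36/121 ≈ 0.29752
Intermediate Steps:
v(A) = 8 + A
m(v((2*(3/(-1)))*5))² = (12/(8 + (2*(3/(-1)))*5))² = (12/(8 + (2*(3*(-1)))*5))² = (12/(8 + (2*(-3))*5))² = (12/(8 - 6*5))² = (12/(8 - 30))² = (12/(-22))² = (12*(-1/22))² = (-6/11)² = 36/121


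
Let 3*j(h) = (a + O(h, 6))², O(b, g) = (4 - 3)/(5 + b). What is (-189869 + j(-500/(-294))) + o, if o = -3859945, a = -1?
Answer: -11787691662206/2910675 ≈ -4.0498e+6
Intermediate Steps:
O(b, g) = 1/(5 + b)
j(h) = (-1 + 1/(5 + h))²/3
(-189869 + j(-500/(-294))) + o = (-189869 + (4 - 500/(-294))²/(3*(5 - 500/(-294))²)) - 3859945 = (-189869 + (4 - 500*(-1/294))²/(3*(5 - 500*(-1/294))²)) - 3859945 = (-189869 + (4 + 250/147)²/(3*(5 + 250/147)²)) - 3859945 = (-189869 + (838/147)²/(3*(985/147)²)) - 3859945 = (-189869 + (⅓)*(702244/21609)*(21609/970225)) - 3859945 = (-189869 + 702244/2910675) - 3859945 = -552646249331/2910675 - 3859945 = -11787691662206/2910675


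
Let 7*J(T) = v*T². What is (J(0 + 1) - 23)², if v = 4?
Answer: 24649/49 ≈ 503.04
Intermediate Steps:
J(T) = 4*T²/7 (J(T) = (4*T²)/7 = 4*T²/7)
(J(0 + 1) - 23)² = (4*(0 + 1)²/7 - 23)² = ((4/7)*1² - 23)² = ((4/7)*1 - 23)² = (4/7 - 23)² = (-157/7)² = 24649/49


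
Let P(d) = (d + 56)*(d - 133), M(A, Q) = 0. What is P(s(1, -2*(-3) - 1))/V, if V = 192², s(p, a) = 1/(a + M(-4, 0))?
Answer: -23323/115200 ≈ -0.20246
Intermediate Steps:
s(p, a) = 1/a (s(p, a) = 1/(a + 0) = 1/a)
P(d) = (-133 + d)*(56 + d) (P(d) = (56 + d)*(-133 + d) = (-133 + d)*(56 + d))
V = 36864
P(s(1, -2*(-3) - 1))/V = (-7448 + (1/(-2*(-3) - 1))² - 77/(-2*(-3) - 1))/36864 = (-7448 + (1/(6 - 1))² - 77/(6 - 1))*(1/36864) = (-7448 + (1/5)² - 77/5)*(1/36864) = (-7448 + (⅕)² - 77*⅕)*(1/36864) = (-7448 + 1/25 - 77/5)*(1/36864) = -186584/25*1/36864 = -23323/115200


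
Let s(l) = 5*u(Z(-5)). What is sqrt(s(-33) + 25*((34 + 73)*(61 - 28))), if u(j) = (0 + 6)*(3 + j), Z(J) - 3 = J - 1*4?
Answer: sqrt(88185) ≈ 296.96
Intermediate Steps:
Z(J) = -1 + J (Z(J) = 3 + (J - 1*4) = 3 + (J - 4) = 3 + (-4 + J) = -1 + J)
u(j) = 18 + 6*j (u(j) = 6*(3 + j) = 18 + 6*j)
s(l) = -90 (s(l) = 5*(18 + 6*(-1 - 5)) = 5*(18 + 6*(-6)) = 5*(18 - 36) = 5*(-18) = -90)
sqrt(s(-33) + 25*((34 + 73)*(61 - 28))) = sqrt(-90 + 25*((34 + 73)*(61 - 28))) = sqrt(-90 + 25*(107*33)) = sqrt(-90 + 25*3531) = sqrt(-90 + 88275) = sqrt(88185)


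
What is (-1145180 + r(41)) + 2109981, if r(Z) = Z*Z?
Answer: 966482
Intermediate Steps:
r(Z) = Z²
(-1145180 + r(41)) + 2109981 = (-1145180 + 41²) + 2109981 = (-1145180 + 1681) + 2109981 = -1143499 + 2109981 = 966482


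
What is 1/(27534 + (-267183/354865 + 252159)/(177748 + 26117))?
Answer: 3444978725/94858305268262 ≈ 3.6317e-5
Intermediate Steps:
1/(27534 + (-267183/354865 + 252159)/(177748 + 26117)) = 1/(27534 + (-267183*1/354865 + 252159)/203865) = 1/(27534 + (-38169/50695 + 252159)*(1/203865)) = 1/(27534 + (12783162336/50695)*(1/203865)) = 1/(27534 + 4261054112/3444978725) = 1/(94858305268262/3444978725) = 3444978725/94858305268262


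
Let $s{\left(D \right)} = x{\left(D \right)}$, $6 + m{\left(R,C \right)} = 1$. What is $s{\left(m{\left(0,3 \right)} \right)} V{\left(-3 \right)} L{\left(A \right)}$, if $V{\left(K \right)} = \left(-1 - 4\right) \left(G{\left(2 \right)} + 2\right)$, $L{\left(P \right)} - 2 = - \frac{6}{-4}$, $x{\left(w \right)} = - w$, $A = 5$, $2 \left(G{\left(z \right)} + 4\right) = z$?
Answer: $\frac{175}{2} \approx 87.5$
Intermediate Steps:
$G{\left(z \right)} = -4 + \frac{z}{2}$
$m{\left(R,C \right)} = -5$ ($m{\left(R,C \right)} = -6 + 1 = -5$)
$s{\left(D \right)} = - D$
$L{\left(P \right)} = \frac{7}{2}$ ($L{\left(P \right)} = 2 - \frac{6}{-4} = 2 - - \frac{3}{2} = 2 + \frac{3}{2} = \frac{7}{2}$)
$V{\left(K \right)} = 5$ ($V{\left(K \right)} = \left(-1 - 4\right) \left(\left(-4 + \frac{1}{2} \cdot 2\right) + 2\right) = - 5 \left(\left(-4 + 1\right) + 2\right) = - 5 \left(-3 + 2\right) = \left(-5\right) \left(-1\right) = 5$)
$s{\left(m{\left(0,3 \right)} \right)} V{\left(-3 \right)} L{\left(A \right)} = \left(-1\right) \left(-5\right) 5 \cdot \frac{7}{2} = 5 \cdot 5 \cdot \frac{7}{2} = 25 \cdot \frac{7}{2} = \frac{175}{2}$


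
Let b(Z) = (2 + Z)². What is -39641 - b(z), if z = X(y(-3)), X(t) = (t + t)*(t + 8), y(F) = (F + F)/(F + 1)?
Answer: -44265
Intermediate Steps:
y(F) = 2*F/(1 + F) (y(F) = (2*F)/(1 + F) = 2*F/(1 + F))
X(t) = 2*t*(8 + t) (X(t) = (2*t)*(8 + t) = 2*t*(8 + t))
z = 66 (z = 2*(2*(-3)/(1 - 3))*(8 + 2*(-3)/(1 - 3)) = 2*(2*(-3)/(-2))*(8 + 2*(-3)/(-2)) = 2*(2*(-3)*(-½))*(8 + 2*(-3)*(-½)) = 2*3*(8 + 3) = 2*3*11 = 66)
-39641 - b(z) = -39641 - (2 + 66)² = -39641 - 1*68² = -39641 - 1*4624 = -39641 - 4624 = -44265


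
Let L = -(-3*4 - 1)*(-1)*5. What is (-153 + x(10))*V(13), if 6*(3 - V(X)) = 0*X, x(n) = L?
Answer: -654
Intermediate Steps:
L = -65 (L = -(-12 - 1)*(-1)*5 = -(-13)*(-1)*5 = -1*13*5 = -13*5 = -65)
x(n) = -65
V(X) = 3 (V(X) = 3 - 0*X = 3 - ⅙*0 = 3 + 0 = 3)
(-153 + x(10))*V(13) = (-153 - 65)*3 = -218*3 = -654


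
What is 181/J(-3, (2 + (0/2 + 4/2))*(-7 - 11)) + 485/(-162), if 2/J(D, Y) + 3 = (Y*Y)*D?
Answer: -114026170/81 ≈ -1.4077e+6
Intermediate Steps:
J(D, Y) = 2/(-3 + D*Y²) (J(D, Y) = 2/(-3 + (Y*Y)*D) = 2/(-3 + Y²*D) = 2/(-3 + D*Y²))
181/J(-3, (2 + (0/2 + 4/2))*(-7 - 11)) + 485/(-162) = 181/((2/(-3 - 3*(-7 - 11)²*(2 + (0/2 + 4/2))²))) + 485/(-162) = 181/((2/(-3 - 3*324*(2 + (0*(½) + 4*(½)))²))) + 485*(-1/162) = 181/((2/(-3 - 3*324*(2 + (0 + 2))²))) - 485/162 = 181/((2/(-3 - 3*324*(2 + 2)²))) - 485/162 = 181/((2/(-3 - 3*(4*(-18))²))) - 485/162 = 181/((2/(-3 - 3*(-72)²))) - 485/162 = 181/((2/(-3 - 3*5184))) - 485/162 = 181/((2/(-3 - 15552))) - 485/162 = 181/((2/(-15555))) - 485/162 = 181/((2*(-1/15555))) - 485/162 = 181/(-2/15555) - 485/162 = 181*(-15555/2) - 485/162 = -2815455/2 - 485/162 = -114026170/81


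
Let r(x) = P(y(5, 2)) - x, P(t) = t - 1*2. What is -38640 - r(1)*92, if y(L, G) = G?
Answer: -38548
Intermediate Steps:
P(t) = -2 + t (P(t) = t - 2 = -2 + t)
r(x) = -x (r(x) = (-2 + 2) - x = 0 - x = -x)
-38640 - r(1)*92 = -38640 - (-1*1)*92 = -38640 - (-1)*92 = -38640 - 1*(-92) = -38640 + 92 = -38548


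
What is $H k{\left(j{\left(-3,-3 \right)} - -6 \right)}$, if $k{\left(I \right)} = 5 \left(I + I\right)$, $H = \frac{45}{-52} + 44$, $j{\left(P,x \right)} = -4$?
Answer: $\frac{11215}{13} \approx 862.69$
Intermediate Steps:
$H = \frac{2243}{52}$ ($H = 45 \left(- \frac{1}{52}\right) + 44 = - \frac{45}{52} + 44 = \frac{2243}{52} \approx 43.135$)
$k{\left(I \right)} = 10 I$ ($k{\left(I \right)} = 5 \cdot 2 I = 10 I$)
$H k{\left(j{\left(-3,-3 \right)} - -6 \right)} = \frac{2243 \cdot 10 \left(-4 - -6\right)}{52} = \frac{2243 \cdot 10 \left(-4 + 6\right)}{52} = \frac{2243 \cdot 10 \cdot 2}{52} = \frac{2243}{52} \cdot 20 = \frac{11215}{13}$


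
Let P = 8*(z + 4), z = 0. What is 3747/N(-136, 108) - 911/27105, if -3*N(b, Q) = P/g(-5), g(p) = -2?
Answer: 304672729/433680 ≈ 702.53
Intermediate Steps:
P = 32 (P = 8*(0 + 4) = 8*4 = 32)
N(b, Q) = 16/3 (N(b, Q) = -32/(3*(-2)) = -32*(-1)/(3*2) = -⅓*(-16) = 16/3)
3747/N(-136, 108) - 911/27105 = 3747/(16/3) - 911/27105 = 3747*(3/16) - 911*1/27105 = 11241/16 - 911/27105 = 304672729/433680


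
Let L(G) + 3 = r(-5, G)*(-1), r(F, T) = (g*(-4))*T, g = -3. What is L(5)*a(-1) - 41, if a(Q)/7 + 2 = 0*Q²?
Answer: 841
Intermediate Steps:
a(Q) = -14 (a(Q) = -14 + 7*(0*Q²) = -14 + 7*0 = -14 + 0 = -14)
r(F, T) = 12*T (r(F, T) = (-3*(-4))*T = 12*T)
L(G) = -3 - 12*G (L(G) = -3 + (12*G)*(-1) = -3 - 12*G)
L(5)*a(-1) - 41 = (-3 - 12*5)*(-14) - 41 = (-3 - 60)*(-14) - 41 = -63*(-14) - 41 = 882 - 41 = 841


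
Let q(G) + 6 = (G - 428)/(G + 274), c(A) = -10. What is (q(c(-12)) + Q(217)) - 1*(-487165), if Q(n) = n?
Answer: 21444471/44 ≈ 4.8737e+5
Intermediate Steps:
q(G) = -6 + (-428 + G)/(274 + G) (q(G) = -6 + (G - 428)/(G + 274) = -6 + (-428 + G)/(274 + G))
(q(c(-12)) + Q(217)) - 1*(-487165) = ((-2072 - 5*(-10))/(274 - 10) + 217) - 1*(-487165) = ((-2072 + 50)/264 + 217) + 487165 = ((1/264)*(-2022) + 217) + 487165 = (-337/44 + 217) + 487165 = 9211/44 + 487165 = 21444471/44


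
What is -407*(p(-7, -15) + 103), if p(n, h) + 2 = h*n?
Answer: -83842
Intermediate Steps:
p(n, h) = -2 + h*n
-407*(p(-7, -15) + 103) = -407*((-2 - 15*(-7)) + 103) = -407*((-2 + 105) + 103) = -407*(103 + 103) = -407*206 = -83842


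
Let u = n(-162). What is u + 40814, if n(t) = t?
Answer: 40652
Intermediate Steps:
u = -162
u + 40814 = -162 + 40814 = 40652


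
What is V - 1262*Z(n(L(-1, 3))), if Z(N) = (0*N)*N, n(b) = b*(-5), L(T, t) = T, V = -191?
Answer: -191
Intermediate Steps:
n(b) = -5*b
Z(N) = 0 (Z(N) = 0*N = 0)
V - 1262*Z(n(L(-1, 3))) = -191 - 1262*0 = -191 + 0 = -191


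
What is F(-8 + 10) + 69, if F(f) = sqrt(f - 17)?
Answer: 69 + I*sqrt(15) ≈ 69.0 + 3.873*I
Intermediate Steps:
F(f) = sqrt(-17 + f)
F(-8 + 10) + 69 = sqrt(-17 + (-8 + 10)) + 69 = sqrt(-17 + 2) + 69 = sqrt(-15) + 69 = I*sqrt(15) + 69 = 69 + I*sqrt(15)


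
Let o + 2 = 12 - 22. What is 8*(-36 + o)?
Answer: -384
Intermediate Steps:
o = -12 (o = -2 + (12 - 22) = -2 - 10 = -12)
8*(-36 + o) = 8*(-36 - 12) = 8*(-48) = -384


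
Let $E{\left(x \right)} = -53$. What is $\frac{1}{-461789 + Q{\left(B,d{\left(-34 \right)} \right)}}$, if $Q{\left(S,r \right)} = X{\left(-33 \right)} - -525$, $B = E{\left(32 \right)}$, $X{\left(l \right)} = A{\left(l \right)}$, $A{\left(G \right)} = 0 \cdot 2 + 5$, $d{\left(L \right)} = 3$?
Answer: $- \frac{1}{461259} \approx -2.168 \cdot 10^{-6}$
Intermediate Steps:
$A{\left(G \right)} = 5$ ($A{\left(G \right)} = 0 + 5 = 5$)
$X{\left(l \right)} = 5$
$B = -53$
$Q{\left(S,r \right)} = 530$ ($Q{\left(S,r \right)} = 5 - -525 = 5 + 525 = 530$)
$\frac{1}{-461789 + Q{\left(B,d{\left(-34 \right)} \right)}} = \frac{1}{-461789 + 530} = \frac{1}{-461259} = - \frac{1}{461259}$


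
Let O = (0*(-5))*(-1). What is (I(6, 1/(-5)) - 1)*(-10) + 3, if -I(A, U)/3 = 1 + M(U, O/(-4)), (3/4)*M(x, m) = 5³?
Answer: 5043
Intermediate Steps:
O = 0 (O = 0*(-1) = 0)
M(x, m) = 500/3 (M(x, m) = (4/3)*5³ = (4/3)*125 = 500/3)
I(A, U) = -503 (I(A, U) = -3*(1 + 500/3) = -3*503/3 = -503)
(I(6, 1/(-5)) - 1)*(-10) + 3 = (-503 - 1)*(-10) + 3 = -504*(-10) + 3 = 5040 + 3 = 5043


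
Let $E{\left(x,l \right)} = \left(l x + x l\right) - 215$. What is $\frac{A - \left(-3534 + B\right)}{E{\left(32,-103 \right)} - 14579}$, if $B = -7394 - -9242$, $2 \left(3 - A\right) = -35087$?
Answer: $- \frac{38465}{42772} \approx -0.8993$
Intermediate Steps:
$A = \frac{35093}{2}$ ($A = 3 - - \frac{35087}{2} = 3 + \frac{35087}{2} = \frac{35093}{2} \approx 17547.0$)
$E{\left(x,l \right)} = -215 + 2 l x$ ($E{\left(x,l \right)} = \left(l x + l x\right) - 215 = 2 l x - 215 = -215 + 2 l x$)
$B = 1848$ ($B = -7394 + 9242 = 1848$)
$\frac{A - \left(-3534 + B\right)}{E{\left(32,-103 \right)} - 14579} = \frac{\frac{35093}{2} + \left(3534 - 1848\right)}{\left(-215 + 2 \left(-103\right) 32\right) - 14579} = \frac{\frac{35093}{2} + \left(3534 - 1848\right)}{\left(-215 - 6592\right) - 14579} = \frac{\frac{35093}{2} + 1686}{-6807 - 14579} = \frac{38465}{2 \left(-21386\right)} = \frac{38465}{2} \left(- \frac{1}{21386}\right) = - \frac{38465}{42772}$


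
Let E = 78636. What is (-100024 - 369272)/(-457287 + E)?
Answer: 156432/126217 ≈ 1.2394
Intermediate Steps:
(-100024 - 369272)/(-457287 + E) = (-100024 - 369272)/(-457287 + 78636) = -469296/(-378651) = -469296*(-1/378651) = 156432/126217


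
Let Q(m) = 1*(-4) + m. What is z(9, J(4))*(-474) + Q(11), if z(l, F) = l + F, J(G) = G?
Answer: -6155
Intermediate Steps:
z(l, F) = F + l
Q(m) = -4 + m
z(9, J(4))*(-474) + Q(11) = (4 + 9)*(-474) + (-4 + 11) = 13*(-474) + 7 = -6162 + 7 = -6155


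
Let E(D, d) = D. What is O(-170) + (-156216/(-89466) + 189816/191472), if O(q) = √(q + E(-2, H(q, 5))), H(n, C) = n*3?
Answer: 325646307/118959958 + 2*I*√43 ≈ 2.7374 + 13.115*I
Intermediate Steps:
H(n, C) = 3*n
O(q) = √(-2 + q) (O(q) = √(q - 2) = √(-2 + q))
O(-170) + (-156216/(-89466) + 189816/191472) = √(-2 - 170) + (-156216/(-89466) + 189816/191472) = √(-172) + (-156216*(-1/89466) + 189816*(1/191472)) = 2*I*√43 + (26036/14911 + 7909/7978) = 2*I*√43 + 325646307/118959958 = 325646307/118959958 + 2*I*√43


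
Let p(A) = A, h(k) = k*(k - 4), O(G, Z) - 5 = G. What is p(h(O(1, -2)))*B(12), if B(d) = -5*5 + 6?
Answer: -228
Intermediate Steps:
O(G, Z) = 5 + G
h(k) = k*(-4 + k)
B(d) = -19 (B(d) = -25 + 6 = -19)
p(h(O(1, -2)))*B(12) = ((5 + 1)*(-4 + (5 + 1)))*(-19) = (6*(-4 + 6))*(-19) = (6*2)*(-19) = 12*(-19) = -228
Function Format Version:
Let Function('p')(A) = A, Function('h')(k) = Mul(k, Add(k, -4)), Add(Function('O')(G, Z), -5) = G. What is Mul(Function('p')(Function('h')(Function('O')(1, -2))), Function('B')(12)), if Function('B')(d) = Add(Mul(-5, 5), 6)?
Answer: -228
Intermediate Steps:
Function('O')(G, Z) = Add(5, G)
Function('h')(k) = Mul(k, Add(-4, k))
Function('B')(d) = -19 (Function('B')(d) = Add(-25, 6) = -19)
Mul(Function('p')(Function('h')(Function('O')(1, -2))), Function('B')(12)) = Mul(Mul(Add(5, 1), Add(-4, Add(5, 1))), -19) = Mul(Mul(6, Add(-4, 6)), -19) = Mul(Mul(6, 2), -19) = Mul(12, -19) = -228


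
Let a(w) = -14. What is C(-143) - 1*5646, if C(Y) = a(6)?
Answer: -5660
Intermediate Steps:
C(Y) = -14
C(-143) - 1*5646 = -14 - 1*5646 = -14 - 5646 = -5660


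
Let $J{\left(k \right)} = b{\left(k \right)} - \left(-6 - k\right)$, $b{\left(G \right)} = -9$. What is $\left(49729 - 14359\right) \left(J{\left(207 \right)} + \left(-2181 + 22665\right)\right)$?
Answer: $731734560$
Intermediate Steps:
$J{\left(k \right)} = -3 + k$ ($J{\left(k \right)} = -9 - \left(-6 - k\right) = -9 + \left(6 + k\right) = -3 + k$)
$\left(49729 - 14359\right) \left(J{\left(207 \right)} + \left(-2181 + 22665\right)\right) = \left(49729 - 14359\right) \left(\left(-3 + 207\right) + \left(-2181 + 22665\right)\right) = 35370 \left(204 + 20484\right) = 35370 \cdot 20688 = 731734560$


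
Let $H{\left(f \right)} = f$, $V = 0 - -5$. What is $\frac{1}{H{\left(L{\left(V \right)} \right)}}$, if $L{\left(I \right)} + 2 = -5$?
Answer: $- \frac{1}{7} \approx -0.14286$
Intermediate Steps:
$V = 5$ ($V = 0 + 5 = 5$)
$L{\left(I \right)} = -7$ ($L{\left(I \right)} = -2 - 5 = -7$)
$\frac{1}{H{\left(L{\left(V \right)} \right)}} = \frac{1}{-7} = - \frac{1}{7}$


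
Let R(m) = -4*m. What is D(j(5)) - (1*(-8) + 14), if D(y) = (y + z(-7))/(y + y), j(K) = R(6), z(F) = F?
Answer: -257/48 ≈ -5.3542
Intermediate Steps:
j(K) = -24 (j(K) = -4*6 = -24)
D(y) = (-7 + y)/(2*y) (D(y) = (y - 7)/(y + y) = (-7 + y)/((2*y)) = (-7 + y)*(1/(2*y)) = (-7 + y)/(2*y))
D(j(5)) - (1*(-8) + 14) = (½)*(-7 - 24)/(-24) - (1*(-8) + 14) = (½)*(-1/24)*(-31) - (-8 + 14) = 31/48 - 1*6 = 31/48 - 6 = -257/48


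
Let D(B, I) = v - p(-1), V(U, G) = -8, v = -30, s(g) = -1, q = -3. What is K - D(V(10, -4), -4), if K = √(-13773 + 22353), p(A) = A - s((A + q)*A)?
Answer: 30 + 2*√2145 ≈ 122.63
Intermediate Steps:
p(A) = 1 + A (p(A) = A - 1*(-1) = A + 1 = 1 + A)
K = 2*√2145 (K = √8580 = 2*√2145 ≈ 92.628)
D(B, I) = -30 (D(B, I) = -30 - (1 - 1) = -30 - 1*0 = -30 + 0 = -30)
K - D(V(10, -4), -4) = 2*√2145 - 1*(-30) = 2*√2145 + 30 = 30 + 2*√2145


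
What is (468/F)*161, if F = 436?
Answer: 18837/109 ≈ 172.82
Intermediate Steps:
(468/F)*161 = (468/436)*161 = (468*(1/436))*161 = (117/109)*161 = 18837/109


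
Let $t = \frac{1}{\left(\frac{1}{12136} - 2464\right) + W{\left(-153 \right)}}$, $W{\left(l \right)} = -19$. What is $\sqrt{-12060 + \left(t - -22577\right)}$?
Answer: $\frac{\sqrt{9549846767111886541}}{30133687} \approx 102.55$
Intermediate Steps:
$t = - \frac{12136}{30133687}$ ($t = \frac{1}{\left(\frac{1}{12136} - 2464\right) - 19} = \frac{1}{- \frac{29903103}{12136} - 19} = \frac{1}{- \frac{30133687}{12136}} = - \frac{12136}{30133687} \approx -0.00040274$)
$\sqrt{-12060 + \left(t - -22577\right)} = \sqrt{-12060 - - \frac{680328239263}{30133687}} = \sqrt{-12060 + \left(- \frac{12136}{30133687} + 22577\right)} = \sqrt{-12060 + \frac{680328239263}{30133687}} = \sqrt{\frac{316915974043}{30133687}} = \frac{\sqrt{9549846767111886541}}{30133687}$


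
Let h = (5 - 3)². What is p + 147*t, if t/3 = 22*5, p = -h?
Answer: 48506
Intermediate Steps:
h = 4 (h = 2² = 4)
p = -4 (p = -1*4 = -4)
t = 330 (t = 3*(22*5) = 3*110 = 330)
p + 147*t = -4 + 147*330 = -4 + 48510 = 48506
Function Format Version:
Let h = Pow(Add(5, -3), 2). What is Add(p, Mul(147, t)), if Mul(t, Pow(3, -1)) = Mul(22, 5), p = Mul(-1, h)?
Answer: 48506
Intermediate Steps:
h = 4 (h = Pow(2, 2) = 4)
p = -4 (p = Mul(-1, 4) = -4)
t = 330 (t = Mul(3, Mul(22, 5)) = Mul(3, 110) = 330)
Add(p, Mul(147, t)) = Add(-4, Mul(147, 330)) = Add(-4, 48510) = 48506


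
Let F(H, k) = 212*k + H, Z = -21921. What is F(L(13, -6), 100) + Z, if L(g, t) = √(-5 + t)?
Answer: -721 + I*√11 ≈ -721.0 + 3.3166*I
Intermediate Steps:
F(H, k) = H + 212*k
F(L(13, -6), 100) + Z = (√(-5 - 6) + 212*100) - 21921 = (√(-11) + 21200) - 21921 = (I*√11 + 21200) - 21921 = (21200 + I*√11) - 21921 = -721 + I*√11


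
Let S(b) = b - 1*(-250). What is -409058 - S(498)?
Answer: -409806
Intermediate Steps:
S(b) = 250 + b (S(b) = b + 250 = 250 + b)
-409058 - S(498) = -409058 - (250 + 498) = -409058 - 1*748 = -409058 - 748 = -409806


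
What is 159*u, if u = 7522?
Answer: 1195998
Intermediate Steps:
159*u = 159*7522 = 1195998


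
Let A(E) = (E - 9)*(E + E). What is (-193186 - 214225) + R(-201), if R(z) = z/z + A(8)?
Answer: -407426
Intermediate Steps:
A(E) = 2*E*(-9 + E) (A(E) = (-9 + E)*(2*E) = 2*E*(-9 + E))
R(z) = -15 (R(z) = z/z + 2*8*(-9 + 8) = 1 + 2*8*(-1) = 1 - 16 = -15)
(-193186 - 214225) + R(-201) = (-193186 - 214225) - 15 = -407411 - 15 = -407426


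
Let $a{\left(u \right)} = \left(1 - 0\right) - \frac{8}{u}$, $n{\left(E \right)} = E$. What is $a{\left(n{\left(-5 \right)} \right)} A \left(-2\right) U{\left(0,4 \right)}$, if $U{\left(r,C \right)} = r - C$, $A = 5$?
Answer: $104$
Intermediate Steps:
$a{\left(u \right)} = 1 - \frac{8}{u}$ ($a{\left(u \right)} = \left(1 + 0\right) - \frac{8}{u} = 1 - \frac{8}{u}$)
$a{\left(n{\left(-5 \right)} \right)} A \left(-2\right) U{\left(0,4 \right)} = \frac{-8 - 5}{-5} \cdot 5 \left(-2\right) \left(0 - 4\right) = \left(- \frac{1}{5}\right) \left(-13\right) \left(- 10 \left(0 - 4\right)\right) = \frac{13 \left(\left(-10\right) \left(-4\right)\right)}{5} = \frac{13}{5} \cdot 40 = 104$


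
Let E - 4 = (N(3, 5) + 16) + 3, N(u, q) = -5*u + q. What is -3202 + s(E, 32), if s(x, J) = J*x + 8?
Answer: -2778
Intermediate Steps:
N(u, q) = q - 5*u
E = 13 (E = 4 + (((5 - 5*3) + 16) + 3) = 4 + (((5 - 15) + 16) + 3) = 4 + ((-10 + 16) + 3) = 4 + (6 + 3) = 4 + 9 = 13)
s(x, J) = 8 + J*x
-3202 + s(E, 32) = -3202 + (8 + 32*13) = -3202 + (8 + 416) = -3202 + 424 = -2778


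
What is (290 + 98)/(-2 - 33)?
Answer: -388/35 ≈ -11.086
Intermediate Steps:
(290 + 98)/(-2 - 33) = 388/(-35) = -1/35*388 = -388/35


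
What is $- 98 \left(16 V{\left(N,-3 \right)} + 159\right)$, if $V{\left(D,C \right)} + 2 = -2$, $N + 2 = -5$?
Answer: $-9310$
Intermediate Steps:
$N = -7$ ($N = -2 - 5 = -7$)
$V{\left(D,C \right)} = -4$ ($V{\left(D,C \right)} = -2 - 2 = -4$)
$- 98 \left(16 V{\left(N,-3 \right)} + 159\right) = - 98 \left(16 \left(-4\right) + 159\right) = - 98 \left(-64 + 159\right) = \left(-98\right) 95 = -9310$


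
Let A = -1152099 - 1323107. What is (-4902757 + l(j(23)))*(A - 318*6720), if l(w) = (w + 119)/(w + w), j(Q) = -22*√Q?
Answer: 22612326835579 + 274423877*√23/506 ≈ 2.2612e+13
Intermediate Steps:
A = -2475206
l(w) = (119 + w)/(2*w) (l(w) = (119 + w)/((2*w)) = (119 + w)*(1/(2*w)) = (119 + w)/(2*w))
(-4902757 + l(j(23)))*(A - 318*6720) = (-4902757 + (119 - 22*√23)/(2*((-22*√23))))*(-2475206 - 318*6720) = (-4902757 + (-√23/506)*(119 - 22*√23)/2)*(-2475206 - 2136960) = (-4902757 - √23*(119 - 22*√23)/1012)*(-4612166) = 22612329141662 + 2306083*√23*(119 - 22*√23)/506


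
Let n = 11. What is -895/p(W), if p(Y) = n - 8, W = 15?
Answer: -895/3 ≈ -298.33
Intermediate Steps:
p(Y) = 3 (p(Y) = 11 - 8 = 3)
-895/p(W) = -895/3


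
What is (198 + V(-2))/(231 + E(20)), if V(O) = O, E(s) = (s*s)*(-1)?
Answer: -196/169 ≈ -1.1598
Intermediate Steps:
E(s) = -s² (E(s) = s²*(-1) = -s²)
(198 + V(-2))/(231 + E(20)) = (198 - 2)/(231 - 1*20²) = 196/(231 - 1*400) = 196/(231 - 400) = 196/(-169) = 196*(-1/169) = -196/169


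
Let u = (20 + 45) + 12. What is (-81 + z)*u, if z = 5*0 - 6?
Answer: -6699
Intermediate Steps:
u = 77 (u = 65 + 12 = 77)
z = -6 (z = 0 - 6 = -6)
(-81 + z)*u = (-81 - 6)*77 = -87*77 = -6699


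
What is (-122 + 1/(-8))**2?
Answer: 954529/64 ≈ 14915.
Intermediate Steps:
(-122 + 1/(-8))**2 = (-122 - 1/8)**2 = (-977/8)**2 = 954529/64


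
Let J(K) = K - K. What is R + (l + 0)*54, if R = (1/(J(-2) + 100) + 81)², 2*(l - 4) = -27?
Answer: 60496201/10000 ≈ 6049.6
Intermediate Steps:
l = -19/2 (l = 4 + (½)*(-27) = 4 - 27/2 = -19/2 ≈ -9.5000)
J(K) = 0
R = 65626201/10000 (R = (1/(0 + 100) + 81)² = (1/100 + 81)² = (8101/100)² = 65626201/10000 ≈ 6562.6)
R + (l + 0)*54 = 65626201/10000 + (-19/2 + 0)*54 = 65626201/10000 - 19/2*54 = 65626201/10000 - 513 = 60496201/10000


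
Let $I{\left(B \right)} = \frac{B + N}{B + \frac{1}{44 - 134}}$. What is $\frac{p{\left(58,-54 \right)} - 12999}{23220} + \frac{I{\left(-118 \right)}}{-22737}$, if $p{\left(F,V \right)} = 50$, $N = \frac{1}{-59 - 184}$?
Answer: $- \frac{72727824011}{130404425580} \approx -0.55771$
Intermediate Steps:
$N = - \frac{1}{243}$ ($N = \frac{1}{-243} = - \frac{1}{243} \approx -0.0041152$)
$I{\left(B \right)} = \frac{- \frac{1}{243} + B}{- \frac{1}{90} + B}$ ($I{\left(B \right)} = \frac{B - \frac{1}{243}}{B + \frac{1}{44 - 134}} = \frac{- \frac{1}{243} + B}{B + \frac{1}{-90}} = \frac{- \frac{1}{243} + B}{B - \frac{1}{90}} = \frac{- \frac{1}{243} + B}{- \frac{1}{90} + B}$)
$\frac{p{\left(58,-54 \right)} - 12999}{23220} + \frac{I{\left(-118 \right)}}{-22737} = \frac{50 - 12999}{23220} + \frac{\frac{10}{27} \frac{1}{-1 + 90 \left(-118\right)} \left(-1 + 243 \left(-118\right)\right)}{-22737} = \left(-12949\right) \frac{1}{23220} + \frac{10 \left(-1 - 28674\right)}{27 \left(-1 - 10620\right)} \left(- \frac{1}{22737}\right) = - \frac{12949}{23220} + \frac{10}{27} \frac{1}{-10621} \left(-28675\right) \left(- \frac{1}{22737}\right) = - \frac{12949}{23220} + \frac{10}{27} \left(- \frac{1}{10621}\right) \left(-28675\right) \left(- \frac{1}{22737}\right) = - \frac{12949}{23220} + \frac{286750}{286767} \left(- \frac{1}{22737}\right) = - \frac{12949}{23220} - \frac{286750}{6520221279} = - \frac{72727824011}{130404425580}$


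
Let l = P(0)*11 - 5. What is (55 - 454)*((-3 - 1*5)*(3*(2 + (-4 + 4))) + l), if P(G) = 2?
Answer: 12369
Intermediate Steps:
l = 17 (l = 2*11 - 5 = 22 - 5 = 17)
(55 - 454)*((-3 - 1*5)*(3*(2 + (-4 + 4))) + l) = (55 - 454)*((-3 - 1*5)*(3*(2 + (-4 + 4))) + 17) = -399*((-3 - 5)*(3*(2 + 0)) + 17) = -399*(-24*2 + 17) = -399*(-8*6 + 17) = -399*(-48 + 17) = -399*(-31) = 12369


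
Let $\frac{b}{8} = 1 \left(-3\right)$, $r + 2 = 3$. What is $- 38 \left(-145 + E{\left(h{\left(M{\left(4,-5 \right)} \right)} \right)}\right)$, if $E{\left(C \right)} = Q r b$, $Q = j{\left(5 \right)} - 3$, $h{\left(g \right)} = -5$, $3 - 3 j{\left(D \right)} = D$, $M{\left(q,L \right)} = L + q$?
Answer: $2166$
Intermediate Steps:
$r = 1$ ($r = -2 + 3 = 1$)
$j{\left(D \right)} = 1 - \frac{D}{3}$
$Q = - \frac{11}{3}$ ($Q = \left(1 - \frac{5}{3}\right) - 3 = - \frac{2}{3} - 3 = - \frac{11}{3} \approx -3.6667$)
$b = -24$ ($b = 8 \cdot 1 \left(-3\right) = 8 \left(-3\right) = -24$)
$E{\left(C \right)} = 88$ ($E{\left(C \right)} = \left(- \frac{11}{3}\right) 1 \left(-24\right) = \left(- \frac{11}{3}\right) \left(-24\right) = 88$)
$- 38 \left(-145 + E{\left(h{\left(M{\left(4,-5 \right)} \right)} \right)}\right) = - 38 \left(-145 + 88\right) = \left(-38\right) \left(-57\right) = 2166$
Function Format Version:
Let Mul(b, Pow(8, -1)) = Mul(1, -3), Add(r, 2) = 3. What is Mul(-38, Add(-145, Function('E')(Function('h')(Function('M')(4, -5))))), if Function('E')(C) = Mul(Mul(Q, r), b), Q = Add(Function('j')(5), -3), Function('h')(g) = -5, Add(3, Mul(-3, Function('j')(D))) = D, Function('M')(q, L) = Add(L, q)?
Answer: 2166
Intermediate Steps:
r = 1 (r = Add(-2, 3) = 1)
Function('j')(D) = Add(1, Mul(Rational(-1, 3), D))
Q = Rational(-11, 3) (Q = Add(Add(1, Mul(Rational(-1, 3), 5)), -3) = Add(Add(1, Rational(-5, 3)), -3) = Add(Rational(-2, 3), -3) = Rational(-11, 3) ≈ -3.6667)
b = -24 (b = Mul(8, Mul(1, -3)) = Mul(8, -3) = -24)
Function('E')(C) = 88 (Function('E')(C) = Mul(Mul(Rational(-11, 3), 1), -24) = Mul(Rational(-11, 3), -24) = 88)
Mul(-38, Add(-145, Function('E')(Function('h')(Function('M')(4, -5))))) = Mul(-38, Add(-145, 88)) = Mul(-38, -57) = 2166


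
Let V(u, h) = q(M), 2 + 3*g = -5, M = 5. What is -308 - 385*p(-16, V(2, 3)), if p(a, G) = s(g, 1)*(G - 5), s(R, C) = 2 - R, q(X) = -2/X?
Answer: 8701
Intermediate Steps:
g = -7/3 (g = -⅔ + (⅓)*(-5) = -⅔ - 5/3 = -7/3 ≈ -2.3333)
V(u, h) = -⅖ (V(u, h) = -2/5 = -2*⅕ = -⅖)
p(a, G) = -65/3 + 13*G/3 (p(a, G) = (2 - 1*(-7/3))*(G - 5) = (2 + 7/3)*(-5 + G) = 13*(-5 + G)/3 = -65/3 + 13*G/3)
-308 - 385*p(-16, V(2, 3)) = -308 - 385*(-65/3 + (13/3)*(-⅖)) = -308 - 385*(-65/3 - 26/15) = -308 - 385*(-117/5) = -308 + 9009 = 8701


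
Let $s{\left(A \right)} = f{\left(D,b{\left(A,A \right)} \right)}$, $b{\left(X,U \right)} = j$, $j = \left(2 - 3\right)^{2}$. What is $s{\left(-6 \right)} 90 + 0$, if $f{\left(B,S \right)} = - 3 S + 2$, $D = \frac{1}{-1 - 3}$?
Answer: $-90$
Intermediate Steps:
$j = 1$ ($j = \left(-1\right)^{2} = 1$)
$D = - \frac{1}{4}$ ($D = \frac{1}{-4} = - \frac{1}{4} \approx -0.25$)
$b{\left(X,U \right)} = 1$
$f{\left(B,S \right)} = 2 - 3 S$
$s{\left(A \right)} = -1$ ($s{\left(A \right)} = 2 - 3 = -1$)
$s{\left(-6 \right)} 90 + 0 = \left(-1\right) 90 + 0 = -90 + 0 = -90$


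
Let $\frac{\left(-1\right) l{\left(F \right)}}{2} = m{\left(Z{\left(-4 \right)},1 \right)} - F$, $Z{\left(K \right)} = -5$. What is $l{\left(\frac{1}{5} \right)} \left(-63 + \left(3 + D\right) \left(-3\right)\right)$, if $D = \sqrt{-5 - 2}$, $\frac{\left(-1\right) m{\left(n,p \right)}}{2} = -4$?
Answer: $\frac{5616}{5} + \frac{234 i \sqrt{7}}{5} \approx 1123.2 + 123.82 i$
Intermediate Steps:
$m{\left(n,p \right)} = 8$ ($m{\left(n,p \right)} = \left(-2\right) \left(-4\right) = 8$)
$D = i \sqrt{7}$ ($D = \sqrt{-7} = i \sqrt{7} \approx 2.6458 i$)
$l{\left(F \right)} = -16 + 2 F$ ($l{\left(F \right)} = - 2 \left(8 - F\right) = -16 + 2 F$)
$l{\left(\frac{1}{5} \right)} \left(-63 + \left(3 + D\right) \left(-3\right)\right) = \left(-16 + \frac{2}{5}\right) \left(-63 + \left(3 + i \sqrt{7}\right) \left(-3\right)\right) = \left(-16 + 2 \cdot \frac{1}{5}\right) \left(-63 - \left(9 + 3 i \sqrt{7}\right)\right) = \left(-16 + \frac{2}{5}\right) \left(-72 - 3 i \sqrt{7}\right) = - \frac{78 \left(-72 - 3 i \sqrt{7}\right)}{5} = \frac{5616}{5} + \frac{234 i \sqrt{7}}{5}$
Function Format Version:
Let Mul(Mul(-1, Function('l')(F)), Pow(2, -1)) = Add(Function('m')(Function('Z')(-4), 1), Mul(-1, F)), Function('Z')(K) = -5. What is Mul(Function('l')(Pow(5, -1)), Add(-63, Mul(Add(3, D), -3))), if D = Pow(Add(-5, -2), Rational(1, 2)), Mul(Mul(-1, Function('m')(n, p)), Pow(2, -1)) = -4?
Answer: Add(Rational(5616, 5), Mul(Rational(234, 5), I, Pow(7, Rational(1, 2)))) ≈ Add(1123.2, Mul(123.82, I))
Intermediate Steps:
Function('m')(n, p) = 8 (Function('m')(n, p) = Mul(-2, -4) = 8)
D = Mul(I, Pow(7, Rational(1, 2))) (D = Pow(-7, Rational(1, 2)) = Mul(I, Pow(7, Rational(1, 2))) ≈ Mul(2.6458, I))
Function('l')(F) = Add(-16, Mul(2, F)) (Function('l')(F) = Mul(-2, Add(8, Mul(-1, F))) = Add(-16, Mul(2, F)))
Mul(Function('l')(Pow(5, -1)), Add(-63, Mul(Add(3, D), -3))) = Mul(Add(-16, Mul(2, Pow(5, -1))), Add(-63, Mul(Add(3, Mul(I, Pow(7, Rational(1, 2)))), -3))) = Mul(Add(-16, Mul(2, Rational(1, 5))), Add(-63, Add(-9, Mul(-3, I, Pow(7, Rational(1, 2)))))) = Mul(Add(-16, Rational(2, 5)), Add(-72, Mul(-3, I, Pow(7, Rational(1, 2))))) = Mul(Rational(-78, 5), Add(-72, Mul(-3, I, Pow(7, Rational(1, 2))))) = Add(Rational(5616, 5), Mul(Rational(234, 5), I, Pow(7, Rational(1, 2))))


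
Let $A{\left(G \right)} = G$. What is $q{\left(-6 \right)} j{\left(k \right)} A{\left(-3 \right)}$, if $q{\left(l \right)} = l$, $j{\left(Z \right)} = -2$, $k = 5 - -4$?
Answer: $-36$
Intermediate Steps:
$k = 9$ ($k = 5 + 4 = 9$)
$q{\left(-6 \right)} j{\left(k \right)} A{\left(-3 \right)} = \left(-6\right) \left(-2\right) \left(-3\right) = 12 \left(-3\right) = -36$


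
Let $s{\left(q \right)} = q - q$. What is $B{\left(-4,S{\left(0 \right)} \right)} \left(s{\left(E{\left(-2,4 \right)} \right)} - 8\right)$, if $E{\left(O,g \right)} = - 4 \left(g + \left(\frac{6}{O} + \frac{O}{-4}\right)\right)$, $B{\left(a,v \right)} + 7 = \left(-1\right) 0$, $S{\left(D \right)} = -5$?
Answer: $56$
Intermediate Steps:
$B{\left(a,v \right)} = -7$ ($B{\left(a,v \right)} = -7 - 0 = -7 + 0 = -7$)
$E{\left(O,g \right)} = O - \frac{24}{O} - 4 g$ ($E{\left(O,g \right)} = - 4 \left(g + \left(\frac{6}{O} + O \left(- \frac{1}{4}\right)\right)\right) = - 4 \left(g - \left(- \frac{6}{O} + \frac{O}{4}\right)\right) = - 4 \left(g + \frac{6}{O} - \frac{O}{4}\right) = O - \frac{24}{O} - 4 g$)
$s{\left(q \right)} = 0$
$B{\left(-4,S{\left(0 \right)} \right)} \left(s{\left(E{\left(-2,4 \right)} \right)} - 8\right) = - 7 \left(0 - 8\right) = \left(-7\right) \left(-8\right) = 56$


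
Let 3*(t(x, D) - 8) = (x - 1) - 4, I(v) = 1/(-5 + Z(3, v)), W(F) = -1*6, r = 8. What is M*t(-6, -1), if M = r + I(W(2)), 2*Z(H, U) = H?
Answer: 234/7 ≈ 33.429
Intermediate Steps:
Z(H, U) = H/2
W(F) = -6
I(v) = -2/7 (I(v) = 1/(-5 + (½)*3) = 1/(-5 + 3/2) = 1/(-7/2) = -2/7)
t(x, D) = 19/3 + x/3 (t(x, D) = 8 + ((x - 1) - 4)/3 = 8 + ((-1 + x) - 4)/3 = 8 + (-5 + x)/3 = 8 + (-5/3 + x/3) = 19/3 + x/3)
M = 54/7 (M = 8 - 2/7 = 54/7 ≈ 7.7143)
M*t(-6, -1) = 54*(19/3 + (⅓)*(-6))/7 = 54*(19/3 - 2)/7 = (54/7)*(13/3) = 234/7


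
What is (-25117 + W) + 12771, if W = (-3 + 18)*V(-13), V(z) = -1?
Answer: -12361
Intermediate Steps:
W = -15 (W = (-3 + 18)*(-1) = 15*(-1) = -15)
(-25117 + W) + 12771 = (-25117 - 15) + 12771 = -25132 + 12771 = -12361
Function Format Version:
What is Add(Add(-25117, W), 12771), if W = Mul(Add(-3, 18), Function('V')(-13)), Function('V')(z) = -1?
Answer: -12361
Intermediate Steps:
W = -15 (W = Mul(Add(-3, 18), -1) = Mul(15, -1) = -15)
Add(Add(-25117, W), 12771) = Add(Add(-25117, -15), 12771) = Add(-25132, 12771) = -12361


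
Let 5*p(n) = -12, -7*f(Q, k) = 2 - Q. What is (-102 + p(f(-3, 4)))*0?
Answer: 0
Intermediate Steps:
f(Q, k) = -2/7 + Q/7 (f(Q, k) = -(2 - Q)/7 = -2/7 + Q/7)
p(n) = -12/5 (p(n) = (⅕)*(-12) = -12/5)
(-102 + p(f(-3, 4)))*0 = (-102 - 12/5)*0 = -522/5*0 = 0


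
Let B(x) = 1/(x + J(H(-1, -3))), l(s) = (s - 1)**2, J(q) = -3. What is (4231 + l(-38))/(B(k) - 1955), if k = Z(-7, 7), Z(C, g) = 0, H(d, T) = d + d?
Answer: -8628/2933 ≈ -2.9417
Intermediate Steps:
H(d, T) = 2*d
k = 0
l(s) = (-1 + s)**2
B(x) = 1/(-3 + x) (B(x) = 1/(x - 3) = 1/(-3 + x))
(4231 + l(-38))/(B(k) - 1955) = (4231 + (-1 - 38)**2)/(1/(-3 + 0) - 1955) = (4231 + (-39)**2)/(1/(-3) - 1955) = (4231 + 1521)/(-1/3 - 1955) = 5752/(-5866/3) = 5752*(-3/5866) = -8628/2933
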